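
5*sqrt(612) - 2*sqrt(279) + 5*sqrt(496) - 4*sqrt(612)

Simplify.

5*sqrt(612) = 30*sqrt(17); 2*sqrt(279) = 6*sqrt(31); 5*sqrt(496) = 20*sqrt(31); 4*sqrt(612) = 24*sqrt(17)

6*sqrt(17) + 14*sqrt(31)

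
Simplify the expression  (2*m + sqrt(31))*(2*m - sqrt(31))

4*m^2 - 31

Difference of squares with P = 2*m, Q = sqrt(31).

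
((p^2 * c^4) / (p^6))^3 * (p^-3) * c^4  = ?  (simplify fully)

Inside the bracket: (p^-4) * c^4
Raise to the power 3: (p^-12) * c^12
Multiply by (p^-3) * c^4: add exponents.

c^16/p^15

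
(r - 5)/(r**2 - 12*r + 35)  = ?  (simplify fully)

1/(r - 7)

Factor: r**2 - 12*r + 35 = (r - 7)*(r - 5)
Cancel the common factor (r - 5).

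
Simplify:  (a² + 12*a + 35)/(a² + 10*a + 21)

(a + 5)/(a + 3)

Factor: a² + 12*a + 35 = (a + 5)·(a + 7);  a² + 10*a + 21 = (a + 3)·(a + 7)
Cancel the common factor (a + 7).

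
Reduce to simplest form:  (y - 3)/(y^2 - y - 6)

1/(y + 2)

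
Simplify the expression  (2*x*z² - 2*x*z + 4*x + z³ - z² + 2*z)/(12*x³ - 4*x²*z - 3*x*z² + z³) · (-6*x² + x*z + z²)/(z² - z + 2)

Factor: 2*x*z² - 2*x*z + 4*x + z³ - z² + 2*z = (z² - z + 2)·(2*x + z);  12*x³ - 4*x²*z - 3*x*z² + z³ = (-3*x + z)·(2*x + z)·(-2*x + z);  -6*x² + x*z + z² = (3*x + z)·(-2*x + z)
Cancel the common factors (z² - z + 2), (-2*x + z), (2*x + z).

(-3*x - z)/(3*x - z)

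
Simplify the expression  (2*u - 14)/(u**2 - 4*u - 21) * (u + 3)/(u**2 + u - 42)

2/(u**2 + u - 42)

Factor: 2*u - 14 = 2*(u - 7);  u**2 - 4*u - 21 = (u - 7)*(u + 3);  u**2 + u - 42 = (u - 6)*(u + 7)
Cancel the common factors (u - 7), (u + 3).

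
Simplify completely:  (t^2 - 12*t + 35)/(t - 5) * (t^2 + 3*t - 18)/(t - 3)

Factor: t^2 - 12*t + 35 = (t - 5)*(t - 7);  t^2 + 3*t - 18 = (t + 6)*(t - 3)
Cancel the common factors (t - 5), (t - 3).

t^2 - t - 42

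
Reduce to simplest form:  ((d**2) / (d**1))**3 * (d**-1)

Inside the bracket: d**1
Raise to the power 3: d**3
Multiply by (d**-1): add exponents.

d**2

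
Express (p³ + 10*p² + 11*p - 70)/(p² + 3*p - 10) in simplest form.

Factor: p³ + 10*p² + 11*p - 70 = (p + 7)·(p + 5)·(p - 2);  p² + 3*p - 10 = (p + 5)·(p - 2)
Cancel the common factors (p - 2), (p + 5).

p + 7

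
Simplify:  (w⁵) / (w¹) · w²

w⁶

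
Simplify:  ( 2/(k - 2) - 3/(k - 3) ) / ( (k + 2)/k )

-k²/(k³ - 3*k² - 4*k + 12)

Numerator: 2/(k - 2) - 3/(k - 3) = -k/(k² - 5*k + 6)
Denominator: (k + 2)/k = (k + 2)/k
Divide: (-k/(k² - 5*k + 6)) · (k/(k + 2)) = -k²/(k³ - 3*k² - 4*k + 12)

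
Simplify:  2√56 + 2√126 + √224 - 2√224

6*√14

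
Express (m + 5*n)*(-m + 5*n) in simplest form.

Product of conjugates: (P+Q)(P-Q) = P^2 - Q^2.

-m^2 + 25*n^2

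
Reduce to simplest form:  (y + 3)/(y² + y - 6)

Factor: y² + y - 6 = (y + 3)·(y - 2)
Cancel the common factor (y + 3).

1/(y - 2)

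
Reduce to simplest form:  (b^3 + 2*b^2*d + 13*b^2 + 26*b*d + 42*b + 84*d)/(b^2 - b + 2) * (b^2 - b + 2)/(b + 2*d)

b^2 + 13*b + 42

Factor: b^3 + 2*b^2*d + 13*b^2 + 26*b*d + 42*b + 84*d = (b + 2*d)*(b + 6)*(b + 7)
Cancel the common factors (b^2 - b + 2), (b + 2*d).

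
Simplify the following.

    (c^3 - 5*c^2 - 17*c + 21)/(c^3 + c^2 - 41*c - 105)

Factor: c^3 - 5*c^2 - 17*c + 21 = (c - 1)*(c - 7)*(c + 3);  c^3 + c^2 - 41*c - 105 = (c + 3)*(c - 7)*(c + 5)
Cancel the common factors (c - 7), (c + 3).

(c - 1)/(c + 5)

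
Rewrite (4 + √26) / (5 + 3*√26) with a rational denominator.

Multiply numerator and denominator by -3*√26 + 5.
Denominator becomes -209; numerator becomes -58 - 7*√26.

(7*√26 + 58)/209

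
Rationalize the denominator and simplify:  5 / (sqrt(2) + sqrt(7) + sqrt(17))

Group as (sqrt(7) + sqrt(17)) + sqrt(2); multiply by (sqrt(7) + sqrt(17)) - sqrt(2), then rationalise the remaining surd.

(-30*sqrt(7) - 55*sqrt(2) + 5*sqrt(238) + 20*sqrt(17))/4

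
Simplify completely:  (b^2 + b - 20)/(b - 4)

Factor: b^2 + b - 20 = (b + 5)*(b - 4)
Cancel the common factor (b - 4).

b + 5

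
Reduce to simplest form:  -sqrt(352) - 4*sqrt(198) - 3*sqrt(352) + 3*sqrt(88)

-22*sqrt(22)

sqrt(352) = 4*sqrt(22); 4*sqrt(198) = 12*sqrt(22); 3*sqrt(352) = 12*sqrt(22); 3*sqrt(88) = 6*sqrt(22)
Combine: (-4 - 12 - 12 + 6)·sqrt(22) = -22*sqrt(22)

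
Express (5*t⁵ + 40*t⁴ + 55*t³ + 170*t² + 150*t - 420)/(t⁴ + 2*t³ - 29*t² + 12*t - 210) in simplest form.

(5*t² + 5*t - 10)/(t - 5)

Factor: 5*t⁵ + 40*t⁴ + 55*t³ + 170*t² + 150*t - 420 = 5·(t + 7)·(t + 2)·(t² + 6)·(t - 1);  t⁴ + 2*t³ - 29*t² + 12*t - 210 = (t² + 6)·(t - 5)·(t + 7)
Cancel the common factors (t² + 6), (t + 7).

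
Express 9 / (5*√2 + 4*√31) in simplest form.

(-45*√2 + 36*√31)/446

Multiply numerator and denominator by -5*√2 + 4*√31.
Denominator becomes 446; numerator becomes -45*√2 + 36*√31.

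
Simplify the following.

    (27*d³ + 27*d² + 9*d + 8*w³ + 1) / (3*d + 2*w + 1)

(2*w)^3 + (3*d + 1)^3 = (3*d + 2*w + 1)(9*d² - 6*d*w + 6*d + 4*w² - 2*w + 1).

9*d² - 6*d*w + 6*d + 4*w² - 2*w + 1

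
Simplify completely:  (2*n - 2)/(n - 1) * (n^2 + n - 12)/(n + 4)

Factor: 2*n - 2 = 2*(n - 1);  n^2 + n - 12 = (n - 3)*(n + 4)
Cancel the common factors (n - 1), (n + 4).

2*n - 6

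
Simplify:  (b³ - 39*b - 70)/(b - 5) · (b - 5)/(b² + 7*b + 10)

b - 7

Factor: b³ - 39*b - 70 = (b + 2)·(b + 5)·(b - 7);  b² + 7*b + 10 = (b + 2)·(b + 5)
Cancel the common factors (b + 2), (b + 5), (b - 5).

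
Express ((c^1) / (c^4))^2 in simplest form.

c^(-6)

Inside the bracket: (c^-3)
Raise to the power 2: (c^-6)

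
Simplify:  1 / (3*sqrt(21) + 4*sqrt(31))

(-3*sqrt(21) + 4*sqrt(31))/307

Multiply numerator and denominator by -4*sqrt(31) + 3*sqrt(21).
Denominator becomes -307; numerator becomes -4*sqrt(31) + 3*sqrt(21).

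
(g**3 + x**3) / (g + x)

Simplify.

x**3 + g**3 = (g + x)(g**2 - g*x + x**2).

g**2 - g*x + x**2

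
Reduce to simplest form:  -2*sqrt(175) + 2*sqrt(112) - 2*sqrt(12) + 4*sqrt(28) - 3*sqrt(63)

-3*sqrt(7) - 4*sqrt(3)

2*sqrt(175) = 10*sqrt(7); 2*sqrt(112) = 8*sqrt(7); 2*sqrt(12) = 4*sqrt(3); 4*sqrt(28) = 8*sqrt(7); 3*sqrt(63) = 9*sqrt(7)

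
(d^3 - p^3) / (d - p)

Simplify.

d^2 + d*p + p^2

Factor as (a-b)(a^2+ab+b^2) with a=d, b=p.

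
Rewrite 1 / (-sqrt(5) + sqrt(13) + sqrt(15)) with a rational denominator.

(-23*sqrt(5) + 3*sqrt(15) + 7*sqrt(13) + 10*sqrt(39))/251

Group as (sqrt(13) + sqrt(15)) - sqrt(5); multiply by (sqrt(13) + sqrt(15)) + sqrt(5), then rationalise the remaining surd.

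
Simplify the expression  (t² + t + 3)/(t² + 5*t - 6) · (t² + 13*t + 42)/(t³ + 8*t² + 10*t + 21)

1/(t - 1)

Factor: t² + 5*t - 6 = (t + 6)·(t - 1);  t² + 13*t + 42 = (t + 7)·(t + 6);  t³ + 8*t² + 10*t + 21 = (t² + t + 3)·(t + 7)
Cancel the common factors (t² + t + 3), (t + 7), (t + 6).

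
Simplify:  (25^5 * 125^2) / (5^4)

5^12

25^5 = 5^10; 125^2 = 5^6; 5^4 = 5^4
Combine exponents: 5^12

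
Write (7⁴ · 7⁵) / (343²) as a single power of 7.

7⁴ = 7^4; 7⁵ = 7^5; 343² = 7^6
Combine exponents: 7^3

7^3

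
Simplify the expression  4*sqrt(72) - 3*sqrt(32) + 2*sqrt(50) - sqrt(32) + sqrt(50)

4*sqrt(72) = 24*sqrt(2); 3*sqrt(32) = 12*sqrt(2); 2*sqrt(50) = 10*sqrt(2); sqrt(32) = 4*sqrt(2); sqrt(50) = 5*sqrt(2)
Combine: (24 - 12 + 10 - 4 + 5)·sqrt(2) = 23*sqrt(2)

23*sqrt(2)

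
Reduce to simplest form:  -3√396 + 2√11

-16*√11

3√396 = 18*√11; 2√11 = 2*√11
Combine: (-18 + 2)·√11 = -16*√11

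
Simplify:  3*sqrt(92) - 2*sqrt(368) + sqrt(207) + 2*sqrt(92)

3*sqrt(92) = 6*sqrt(23); 2*sqrt(368) = 8*sqrt(23); sqrt(207) = 3*sqrt(23); 2*sqrt(92) = 4*sqrt(23)
Combine: (6 - 8 + 3 + 4)·sqrt(23) = 5*sqrt(23)

5*sqrt(23)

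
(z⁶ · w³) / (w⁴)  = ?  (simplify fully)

Quotient: z⁶ · (w^-1)

z⁶/w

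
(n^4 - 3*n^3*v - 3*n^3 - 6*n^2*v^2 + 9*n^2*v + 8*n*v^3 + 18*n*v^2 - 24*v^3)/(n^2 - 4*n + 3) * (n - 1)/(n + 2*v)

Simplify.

Factor: n^4 - 3*n^3*v - 3*n^3 - 6*n^2*v^2 + 9*n^2*v + 8*n*v^3 + 18*n*v^2 - 24*v^3 = (n - v)*(n + 2*v)*(n - 3)*(n - 4*v);  n^2 - 4*n + 3 = (n - 1)*(n - 3)
Cancel the common factors (n - 1), (n - 3), (n + 2*v).

n^2 - 5*n*v + 4*v^2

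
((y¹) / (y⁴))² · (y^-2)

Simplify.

Inside the bracket: (y^-3)
Raise to the power 2: (y^-6)
Multiply by (y^-2): add exponents.

y^(-8)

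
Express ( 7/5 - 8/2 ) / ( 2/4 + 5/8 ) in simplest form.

Numerator: 7/5 - 8/2 = -13/5
Denominator: 2/4 + 5/8 = 9/8
Divide: (-13/5) · (8/9) = -104/45

-104/45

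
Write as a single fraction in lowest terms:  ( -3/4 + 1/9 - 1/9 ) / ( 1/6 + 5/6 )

Numerator: -3/4 + 1/9 - 1/9 = -3/4
Denominator: 1/6 + 5/6 = 1
Divide: (-3/4) · (1) = -3/4

-3/4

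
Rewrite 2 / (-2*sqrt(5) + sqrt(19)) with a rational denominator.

Multiply numerator and denominator by sqrt(19) + 2*sqrt(5).
Denominator becomes -1; numerator becomes 2*sqrt(19) + 4*sqrt(5).

-4*sqrt(5) - 2*sqrt(19)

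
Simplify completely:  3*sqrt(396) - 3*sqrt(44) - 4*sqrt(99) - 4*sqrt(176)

3*sqrt(396) = 18*sqrt(11); 3*sqrt(44) = 6*sqrt(11); 4*sqrt(99) = 12*sqrt(11); 4*sqrt(176) = 16*sqrt(11)
Combine: (18 - 6 - 12 - 16)·sqrt(11) = -16*sqrt(11)

-16*sqrt(11)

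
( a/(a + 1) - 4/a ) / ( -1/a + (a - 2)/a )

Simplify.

(a² - 4*a - 4)/(a² - 2*a - 3)

Numerator: a/(a + 1) - 4/a = (a² - 4*a - 4)/(a² + a)
Denominator: -1/a + (a - 2)/a = (a - 3)/a
Divide: ((a² - 4*a - 4)/(a² + a)) · (a/(a - 3)) = (a² - 4*a - 4)/(a² - 2*a - 3)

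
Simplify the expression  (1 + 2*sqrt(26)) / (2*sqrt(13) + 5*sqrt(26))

(-52*sqrt(2) - 2*sqrt(13) + 5*sqrt(26) + 260)/598

Multiply numerator and denominator by -2*sqrt(13) + 5*sqrt(26).
Denominator becomes 598; numerator becomes -52*sqrt(2) - 2*sqrt(13) + 5*sqrt(26) + 260.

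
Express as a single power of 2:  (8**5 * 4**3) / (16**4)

2**5

8**5 = 2**15; 4**3 = 2**6; 16**4 = 2**16
Combine exponents: 2**5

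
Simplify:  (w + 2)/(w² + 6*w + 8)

1/(w + 4)

Factor: w² + 6*w + 8 = (w + 2)·(w + 4)
Cancel the common factor (w + 2).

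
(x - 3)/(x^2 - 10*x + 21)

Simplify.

Factor: x^2 - 10*x + 21 = (x - 3)*(x - 7)
Cancel the common factor (x - 3).

1/(x - 7)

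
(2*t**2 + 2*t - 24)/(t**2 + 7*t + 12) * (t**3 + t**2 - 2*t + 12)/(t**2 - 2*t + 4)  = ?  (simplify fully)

2*t - 6

Factor: 2*t**2 + 2*t - 24 = 2*(t + 4)*(t - 3);  t**2 + 7*t + 12 = (t + 4)*(t + 3);  t**3 + t**2 - 2*t + 12 = (t**2 - 2*t + 4)*(t + 3)
Cancel the common factors (t**2 - 2*t + 4), (t + 3), (t + 4).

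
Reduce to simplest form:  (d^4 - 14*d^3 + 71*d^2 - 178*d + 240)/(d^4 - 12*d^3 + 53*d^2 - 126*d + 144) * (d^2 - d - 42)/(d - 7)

(d^2 + d - 30)/(d - 3)

Factor: d^4 - 14*d^3 + 71*d^2 - 178*d + 240 = (d - 6)*(d^2 - 3*d + 8)*(d - 5);  d^4 - 12*d^3 + 53*d^2 - 126*d + 144 = (d - 3)*(d - 6)*(d^2 - 3*d + 8);  d^2 - d - 42 = (d - 7)*(d + 6)
Cancel the common factors (d^2 - 3*d + 8), (d - 7), (d - 6).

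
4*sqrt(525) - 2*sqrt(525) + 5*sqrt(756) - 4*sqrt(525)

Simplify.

20*sqrt(21)

4*sqrt(525) = 20*sqrt(21); 2*sqrt(525) = 10*sqrt(21); 5*sqrt(756) = 30*sqrt(21); 4*sqrt(525) = 20*sqrt(21)
Combine: (20 - 10 + 30 - 20)·sqrt(21) = 20*sqrt(21)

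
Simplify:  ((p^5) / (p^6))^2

p^(-2)

Inside the bracket: (p^-1)
Raise to the power 2: (p^-2)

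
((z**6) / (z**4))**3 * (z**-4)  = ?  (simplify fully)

z**2

Inside the bracket: z**2
Raise to the power 3: z**6
Multiply by (z**-4): add exponents.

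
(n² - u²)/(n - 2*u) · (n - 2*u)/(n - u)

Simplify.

n + u

Factor: n² - u² = (n - u)·(n + u)
Cancel the common factors (n - 2*u), (n - u).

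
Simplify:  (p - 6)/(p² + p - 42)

1/(p + 7)

Factor: p² + p - 42 = (p + 7)·(p - 6)
Cancel the common factor (p - 6).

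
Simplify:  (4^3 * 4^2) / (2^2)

2^8

4^3 = 2^6; 4^2 = 2^4; 2^2 = 2^2
Combine exponents: 2^8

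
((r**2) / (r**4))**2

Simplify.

r**(-4)

Inside the bracket: (r**-2)
Raise to the power 2: (r**-4)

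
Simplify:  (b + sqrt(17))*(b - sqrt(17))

b^2 - 17

(b)^2 - (sqrt(17))^2 = b^2 - 17.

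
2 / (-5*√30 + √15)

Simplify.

(-10*√30 - 2*√15)/735

Multiply numerator and denominator by √15 + 5*√30.
Denominator becomes -735; numerator becomes 2*√15 + 10*√30.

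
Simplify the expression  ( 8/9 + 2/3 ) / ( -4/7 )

Numerator: 8/9 + 2/3 = 14/9
Denominator: -4/7 = -4/7
Divide: (14/9) · (-7/4) = -49/18

-49/18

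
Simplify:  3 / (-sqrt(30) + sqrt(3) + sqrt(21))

(sqrt(30) + 2*sqrt(21) + 8*sqrt(3) + sqrt(210))/12

Group as (sqrt(3) + sqrt(21)) - sqrt(30); multiply by (sqrt(3) + sqrt(21)) + sqrt(30), then rationalise the remaining surd.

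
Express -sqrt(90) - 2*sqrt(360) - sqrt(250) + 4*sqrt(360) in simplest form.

sqrt(90) = 3*sqrt(10); 2*sqrt(360) = 12*sqrt(10); sqrt(250) = 5*sqrt(10); 4*sqrt(360) = 24*sqrt(10)
Combine: (-3 - 12 - 5 + 24)·sqrt(10) = 4*sqrt(10)

4*sqrt(10)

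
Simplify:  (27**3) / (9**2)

3**5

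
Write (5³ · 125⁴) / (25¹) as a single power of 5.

5^13

5³ = 5^3; 125⁴ = 5^12; 25¹ = 5^2
Combine exponents: 5^13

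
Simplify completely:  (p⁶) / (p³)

p³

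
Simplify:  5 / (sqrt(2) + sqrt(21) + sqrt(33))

(-15*sqrt(154) - 25*sqrt(33) + 35*sqrt(21) + 130*sqrt(2))/34

Group as (sqrt(2) + sqrt(33)) + sqrt(21); multiply by (sqrt(2) + sqrt(33)) - sqrt(21), then rationalise the remaining surd.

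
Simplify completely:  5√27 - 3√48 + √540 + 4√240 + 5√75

5√27 = 15*√3; 3√48 = 12*√3; √540 = 6*√15; 4√240 = 16*√15; 5√75 = 25*√3

28*√3 + 22*√15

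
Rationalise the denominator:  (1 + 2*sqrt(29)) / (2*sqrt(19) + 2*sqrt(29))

Multiply numerator and denominator by -2*sqrt(19) + 2*sqrt(29).
Denominator becomes 40; numerator becomes -4*sqrt(551) - 2*sqrt(19) + 2*sqrt(29) + 116.

(-2*sqrt(551) - sqrt(19) + sqrt(29) + 58)/20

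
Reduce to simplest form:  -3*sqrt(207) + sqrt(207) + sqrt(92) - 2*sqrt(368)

-12*sqrt(23)

3*sqrt(207) = 9*sqrt(23); sqrt(207) = 3*sqrt(23); sqrt(92) = 2*sqrt(23); 2*sqrt(368) = 8*sqrt(23)
Combine: (-9 + 3 + 2 - 8)·sqrt(23) = -12*sqrt(23)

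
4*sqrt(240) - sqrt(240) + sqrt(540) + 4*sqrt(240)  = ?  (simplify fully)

4*sqrt(240) = 16*sqrt(15); sqrt(240) = 4*sqrt(15); sqrt(540) = 6*sqrt(15); 4*sqrt(240) = 16*sqrt(15)
Combine: (16 - 4 + 6 + 16)·sqrt(15) = 34*sqrt(15)

34*sqrt(15)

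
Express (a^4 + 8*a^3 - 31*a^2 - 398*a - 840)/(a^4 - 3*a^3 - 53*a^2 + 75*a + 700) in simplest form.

(a + 6)/(a - 5)

Factor: a^4 + 8*a^3 - 31*a^2 - 398*a - 840 = (a + 5)*(a - 7)*(a + 6)*(a + 4);  a^4 - 3*a^3 - 53*a^2 + 75*a + 700 = (a + 4)*(a + 5)*(a - 5)*(a - 7)
Cancel the common factors (a - 7), (a + 5), (a + 4).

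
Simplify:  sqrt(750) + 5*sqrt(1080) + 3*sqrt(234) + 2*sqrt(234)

15*sqrt(26) + 35*sqrt(30)

sqrt(750) = 5*sqrt(30); 5*sqrt(1080) = 30*sqrt(30); 3*sqrt(234) = 9*sqrt(26); 2*sqrt(234) = 6*sqrt(26)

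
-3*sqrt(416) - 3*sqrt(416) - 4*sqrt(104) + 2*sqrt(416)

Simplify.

3*sqrt(416) = 12*sqrt(26); 3*sqrt(416) = 12*sqrt(26); 4*sqrt(104) = 8*sqrt(26); 2*sqrt(416) = 8*sqrt(26)
Combine: (-12 - 12 - 8 + 8)·sqrt(26) = -24*sqrt(26)

-24*sqrt(26)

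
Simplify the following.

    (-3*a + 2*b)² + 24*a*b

Expanding gives 9*a² + 12*a*b + 4*b², a perfect square.

(3*a + 2*b)²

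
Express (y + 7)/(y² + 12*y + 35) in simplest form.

Factor: y² + 12*y + 35 = (y + 5)·(y + 7)
Cancel the common factor (y + 7).

1/(y + 5)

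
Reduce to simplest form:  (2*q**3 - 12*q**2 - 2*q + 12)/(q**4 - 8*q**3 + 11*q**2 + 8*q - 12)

2/(q - 2)

Factor: 2*q**3 - 12*q**2 - 2*q + 12 = 2*(q - 1)*(q + 1)*(q - 6);  q**4 - 8*q**3 + 11*q**2 + 8*q - 12 = (q - 1)*(q + 1)*(q - 2)*(q - 6)
Cancel the common factors (q + 1), (q - 1), (q - 6).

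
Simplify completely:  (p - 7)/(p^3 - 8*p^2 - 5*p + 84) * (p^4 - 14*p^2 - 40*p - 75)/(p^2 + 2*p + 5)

(p - 5)/(p - 4)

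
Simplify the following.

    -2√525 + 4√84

-2*√21

2√525 = 10*√21; 4√84 = 8*√21
Combine: (-10 + 8)·√21 = -2*√21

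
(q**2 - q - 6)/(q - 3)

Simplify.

Factor: q**2 - q - 6 = (q - 3)*(q + 2)
Cancel the common factor (q - 3).

q + 2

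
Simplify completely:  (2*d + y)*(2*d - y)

4*d^2 - y^2

Difference of squares with P = 2*d, Q = y.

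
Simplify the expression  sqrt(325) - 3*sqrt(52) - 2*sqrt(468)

sqrt(325) = 5*sqrt(13); 3*sqrt(52) = 6*sqrt(13); 2*sqrt(468) = 12*sqrt(13)
Combine: (5 - 6 - 12)·sqrt(13) = -13*sqrt(13)

-13*sqrt(13)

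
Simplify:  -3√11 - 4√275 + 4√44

-15*√11

3√11 = 3*√11; 4√275 = 20*√11; 4√44 = 8*√11
Combine: (-3 - 20 + 8)·√11 = -15*√11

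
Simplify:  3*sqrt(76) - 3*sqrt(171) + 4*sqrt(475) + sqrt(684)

23*sqrt(19)

3*sqrt(76) = 6*sqrt(19); 3*sqrt(171) = 9*sqrt(19); 4*sqrt(475) = 20*sqrt(19); sqrt(684) = 6*sqrt(19)
Combine: (6 - 9 + 20 + 6)·sqrt(19) = 23*sqrt(19)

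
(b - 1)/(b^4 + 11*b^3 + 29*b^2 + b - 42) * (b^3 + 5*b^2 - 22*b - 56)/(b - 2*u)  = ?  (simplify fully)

Factor: b^4 + 11*b^3 + 29*b^2 + b - 42 = (b + 3)*(b - 1)*(b + 2)*(b + 7);  b^3 + 5*b^2 - 22*b - 56 = (b - 4)*(b + 7)*(b + 2)
Cancel the common factors (b + 7), (b + 2), (b - 1).

(-b + 4)/(-b^2 + 2*b*u - 3*b + 6*u)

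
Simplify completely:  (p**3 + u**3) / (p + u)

Apply the sum-of-cubes factorisation and cancel (p + u).

p**2 - p*u + u**2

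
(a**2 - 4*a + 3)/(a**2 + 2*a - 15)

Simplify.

(a - 1)/(a + 5)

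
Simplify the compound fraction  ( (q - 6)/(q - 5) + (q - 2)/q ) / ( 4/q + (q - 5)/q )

(2*q**2 - 13*q + 10)/(q**2 - 6*q + 5)

Numerator: (q - 6)/(q - 5) + (q - 2)/q = (2*q**2 - 13*q + 10)/(q**2 - 5*q)
Denominator: 4/q + (q - 5)/q = (q - 1)/q
Divide: ((2*q**2 - 13*q + 10)/(q**2 - 5*q)) · (q/(q - 1)) = (2*q**2 - 13*q + 10)/(q**2 - 6*q + 5)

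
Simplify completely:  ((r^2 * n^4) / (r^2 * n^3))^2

Inside the bracket: n^1
Raise to the power 2: n^2

n^2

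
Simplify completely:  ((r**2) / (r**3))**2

r**(-2)

Inside the bracket: (r**-1)
Raise to the power 2: (r**-2)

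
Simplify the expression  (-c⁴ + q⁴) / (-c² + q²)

Difference of fourth powers: factor out (-c² + q²).

c² + q²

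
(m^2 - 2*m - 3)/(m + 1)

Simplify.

m - 3

Factor: m^2 - 2*m - 3 = (m + 1)*(m - 3)
Cancel the common factor (m + 1).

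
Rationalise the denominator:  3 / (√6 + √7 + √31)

(-15*√7 - 16*√6 + √1302 + 9*√31)/26

Group as (√6 + √31) + √7; multiply by (√6 + √31) - √7, then rationalise the remaining surd.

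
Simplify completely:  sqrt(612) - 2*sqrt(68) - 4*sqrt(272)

-14*sqrt(17)

sqrt(612) = 6*sqrt(17); 2*sqrt(68) = 4*sqrt(17); 4*sqrt(272) = 16*sqrt(17)
Combine: (6 - 4 - 16)·sqrt(17) = -14*sqrt(17)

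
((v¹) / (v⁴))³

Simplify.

v^(-9)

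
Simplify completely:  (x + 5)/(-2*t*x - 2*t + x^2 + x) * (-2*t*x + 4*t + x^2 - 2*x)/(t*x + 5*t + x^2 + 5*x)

(x - 2)/(t*x + t + x^2 + x)

Factor: -2*t*x - 2*t + x^2 + x = (-2*t + x)*(x + 1);  -2*t*x + 4*t + x^2 - 2*x = (x - 2)*(-2*t + x);  t*x + 5*t + x^2 + 5*x = (t + x)*(x + 5)
Cancel the common factors (-2*t + x), (x + 5).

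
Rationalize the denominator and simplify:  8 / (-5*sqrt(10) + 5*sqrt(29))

(8*sqrt(10) + 8*sqrt(29))/95

Multiply numerator and denominator by 5*sqrt(10) + 5*sqrt(29).
Denominator becomes 475; numerator becomes 40*sqrt(10) + 40*sqrt(29).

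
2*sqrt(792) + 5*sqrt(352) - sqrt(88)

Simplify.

2*sqrt(792) = 12*sqrt(22); 5*sqrt(352) = 20*sqrt(22); sqrt(88) = 2*sqrt(22)
Combine: (12 + 20 - 2)·sqrt(22) = 30*sqrt(22)

30*sqrt(22)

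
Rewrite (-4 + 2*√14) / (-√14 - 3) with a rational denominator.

-8 + 2*√14

Multiply numerator and denominator by -3 + √14.
Denominator becomes -5; numerator becomes -10*√14 + 40.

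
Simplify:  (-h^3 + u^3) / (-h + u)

Apply the difference-of-cubes factorisation and cancel (-h + u).

h^2 + h*u + u^2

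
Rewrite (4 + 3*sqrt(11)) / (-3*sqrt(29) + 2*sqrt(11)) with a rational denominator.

(-9*sqrt(319) - 66 - 12*sqrt(29) - 8*sqrt(11))/217

Multiply numerator and denominator by 2*sqrt(11) + 3*sqrt(29).
Denominator becomes -217; numerator becomes 8*sqrt(11) + 12*sqrt(29) + 66 + 9*sqrt(319).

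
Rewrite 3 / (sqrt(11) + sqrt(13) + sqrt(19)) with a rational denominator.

(-6*sqrt(2717) + 15*sqrt(19) + 51*sqrt(13) + 63*sqrt(11))/547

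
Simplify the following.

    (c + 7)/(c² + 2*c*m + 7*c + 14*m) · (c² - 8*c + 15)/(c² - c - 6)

(c - 5)/(c² + 2*c*m + 2*c + 4*m)

Factor: c² + 2*c*m + 7*c + 14*m = (c + 7)·(c + 2*m);  c² - 8*c + 15 = (c - 3)·(c - 5);  c² - c - 6 = (c + 2)·(c - 3)
Cancel the common factors (c - 3), (c + 7).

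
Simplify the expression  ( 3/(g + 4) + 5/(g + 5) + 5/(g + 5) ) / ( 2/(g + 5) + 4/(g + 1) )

Numerator: 3/(g + 4) + 5/(g + 5) + 5/(g + 5) = (13*g + 55)/(g^2 + 9*g + 20)
Denominator: 2/(g + 5) + 4/(g + 1) = (6*g + 22)/(g^2 + 6*g + 5)
Divide: ((13*g + 55)/(g^2 + 9*g + 20)) · ((g^2 + 6*g + 5)/(6*g + 22)) = (13*g^2 + 68*g + 55)/(6*g^2 + 46*g + 88)

(13*g^2 + 68*g + 55)/(6*g^2 + 46*g + 88)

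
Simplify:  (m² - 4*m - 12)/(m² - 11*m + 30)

Factor: m² - 4*m - 12 = (m - 6)·(m + 2);  m² - 11*m + 30 = (m - 6)·(m - 5)
Cancel the common factor (m - 6).

(m + 2)/(m - 5)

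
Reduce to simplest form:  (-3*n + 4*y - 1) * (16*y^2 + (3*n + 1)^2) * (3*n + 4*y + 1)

-81*n^4 - 108*n^3 - 54*n^2 - 12*n + 256*y^4 - 1

Telescope via difference of squares: ((4*y)+(3*n + 1))((4*y)-(3*n + 1)) = -9*n^2 - 6*n + 16*y^2 - 1, then repeat with the next factor.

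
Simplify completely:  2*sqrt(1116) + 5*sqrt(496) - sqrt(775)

27*sqrt(31)

2*sqrt(1116) = 12*sqrt(31); 5*sqrt(496) = 20*sqrt(31); sqrt(775) = 5*sqrt(31)
Combine: (12 + 20 - 5)·sqrt(31) = 27*sqrt(31)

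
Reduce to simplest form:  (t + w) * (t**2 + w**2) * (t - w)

Telescope via difference of squares: (t+w)(t-w) = t**2 - w**2, then repeat with the next factor.

t**4 - w**4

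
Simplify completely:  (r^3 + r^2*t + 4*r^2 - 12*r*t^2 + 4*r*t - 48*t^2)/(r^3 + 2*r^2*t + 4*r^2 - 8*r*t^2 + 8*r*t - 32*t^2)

(r - 3*t)/(r - 2*t)

Factor: r^3 + r^2*t + 4*r^2 - 12*r*t^2 + 4*r*t - 48*t^2 = (r + 4*t)*(r - 3*t)*(r + 4);  r^3 + 2*r^2*t + 4*r^2 - 8*r*t^2 + 8*r*t - 32*t^2 = (r - 2*t)*(r + 4)*(r + 4*t)
Cancel the common factors (r + 4), (r + 4*t).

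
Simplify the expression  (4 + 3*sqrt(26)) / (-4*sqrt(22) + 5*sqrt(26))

(8*sqrt(22) + 10*sqrt(26) + 12*sqrt(143) + 195)/149

Multiply numerator and denominator by 4*sqrt(22) + 5*sqrt(26).
Denominator becomes 298; numerator becomes 16*sqrt(22) + 20*sqrt(26) + 24*sqrt(143) + 390.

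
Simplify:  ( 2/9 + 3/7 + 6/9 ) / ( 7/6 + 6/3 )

Numerator: 2/9 + 3/7 + 6/9 = 83/63
Denominator: 7/6 + 6/3 = 19/6
Divide: (83/63) · (6/19) = 166/399

166/399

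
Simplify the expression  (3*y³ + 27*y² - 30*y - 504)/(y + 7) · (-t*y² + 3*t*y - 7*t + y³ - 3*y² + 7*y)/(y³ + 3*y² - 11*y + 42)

Factor: 3*y³ + 27*y² - 30*y - 504 = 3·(y + 6)·(y + 7)·(y - 4);  -t*y² + 3*t*y - 7*t + y³ - 3*y² + 7*y = (y² - 3*y + 7)·(-t + y);  y³ + 3*y² - 11*y + 42 = (y + 6)·(y² - 3*y + 7)
Cancel the common factors (y² - 3*y + 7), (y + 6), (y + 7).

-3*t*y + 12*t + 3*y² - 12*y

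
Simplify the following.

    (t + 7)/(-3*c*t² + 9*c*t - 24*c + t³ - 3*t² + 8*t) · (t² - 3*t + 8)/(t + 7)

1/(-3*c + t)

Factor: -3*c*t² + 9*c*t - 24*c + t³ - 3*t² + 8*t = (-3*c + t)·(t² - 3*t + 8)
Cancel the common factors (t² - 3*t + 8), (t + 7).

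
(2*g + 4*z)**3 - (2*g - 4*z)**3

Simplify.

96*g**2*z + 128*z**3

Write as f((2*g),(4*z)) - f((2*g),-(4*z)) and expand.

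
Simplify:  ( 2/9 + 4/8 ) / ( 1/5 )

Numerator: 2/9 + 4/8 = 13/18
Denominator: 1/5 = 1/5
Divide: (13/18) · (5) = 65/18

65/18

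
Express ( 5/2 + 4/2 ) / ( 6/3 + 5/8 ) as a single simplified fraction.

12/7

Numerator: 5/2 + 4/2 = 9/2
Denominator: 6/3 + 5/8 = 21/8
Divide: (9/2) · (8/21) = 12/7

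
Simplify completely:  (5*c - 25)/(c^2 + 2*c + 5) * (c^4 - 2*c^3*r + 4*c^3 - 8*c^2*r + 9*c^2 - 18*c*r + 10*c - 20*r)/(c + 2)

5*c^2 - 10*c*r - 25*c + 50*r

Factor: 5*c - 25 = 5*(c - 5);  c^4 - 2*c^3*r + 4*c^3 - 8*c^2*r + 9*c^2 - 18*c*r + 10*c - 20*r = (c - 2*r)*(c + 2)*(c^2 + 2*c + 5)
Cancel the common factors (c^2 + 2*c + 5), (c + 2).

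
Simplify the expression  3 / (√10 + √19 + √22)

(-4*√1045 + 7*√22 + 13*√19 + 31*√10)/237

Group as (√10 + √19) + √22; multiply by (√10 + √19) - √22, then rationalise the remaining surd.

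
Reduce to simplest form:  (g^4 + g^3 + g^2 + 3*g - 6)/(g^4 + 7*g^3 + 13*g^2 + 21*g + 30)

(g - 1)/(g + 5)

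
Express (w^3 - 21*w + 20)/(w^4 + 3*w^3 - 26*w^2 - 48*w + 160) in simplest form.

(w - 1)/(w^2 + 2*w - 8)

Factor: w^3 - 21*w + 20 = (w + 5)*(w - 1)*(w - 4);  w^4 + 3*w^3 - 26*w^2 - 48*w + 160 = (w + 5)*(w + 4)*(w - 2)*(w - 4)
Cancel the common factors (w - 4), (w + 5).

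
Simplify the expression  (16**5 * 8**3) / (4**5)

16**5 = 2**20; 8**3 = 2**9; 4**5 = 2**10
Combine exponents: 2**19

2**19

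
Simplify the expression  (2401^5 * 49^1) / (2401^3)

7^10

2401^5 = 7^20; 49^1 = 7^2; 2401^3 = 7^12
Combine exponents: 7^10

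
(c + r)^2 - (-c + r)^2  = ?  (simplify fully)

Binomially expand both and collect terms in r, c.

4*c*r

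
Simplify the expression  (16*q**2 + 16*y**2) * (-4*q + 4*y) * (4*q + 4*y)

Telescope via difference of squares: ((4*y)+(4*q))((4*y)-(4*q)) = -16*q**2 + 16*y**2, then repeat with the next factor.

-256*q**4 + 256*y**4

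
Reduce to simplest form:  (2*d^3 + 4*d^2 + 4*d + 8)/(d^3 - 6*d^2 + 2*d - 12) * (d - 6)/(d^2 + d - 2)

Factor: 2*d^3 + 4*d^2 + 4*d + 8 = 2*(d^2 + 2)*(d + 2);  d^3 - 6*d^2 + 2*d - 12 = (d - 6)*(d^2 + 2);  d^2 + d - 2 = (d + 2)*(d - 1)
Cancel the common factors (d^2 + 2), (d + 2), (d - 6).

2/(d - 1)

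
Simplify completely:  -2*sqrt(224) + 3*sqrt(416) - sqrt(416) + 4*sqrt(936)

2*sqrt(224) = 8*sqrt(14); 3*sqrt(416) = 12*sqrt(26); sqrt(416) = 4*sqrt(26); 4*sqrt(936) = 24*sqrt(26)

-8*sqrt(14) + 32*sqrt(26)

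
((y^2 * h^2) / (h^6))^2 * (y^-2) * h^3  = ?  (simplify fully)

y^2/h^5

Inside the bracket: y^2 * (h^-4)
Raise to the power 2: y^4 * (h^-8)
Multiply by (y^-2) * h^3: add exponents.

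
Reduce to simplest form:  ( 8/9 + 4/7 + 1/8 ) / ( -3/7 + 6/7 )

799/216

Numerator: 8/9 + 4/7 + 1/8 = 799/504
Denominator: -3/7 + 6/7 = 3/7
Divide: (799/504) · (7/3) = 799/216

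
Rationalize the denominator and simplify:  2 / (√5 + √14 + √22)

(-8*√385 - 6*√22 + 26*√14 + 62*√5)/271

Group as (√14 + √22) + √5; multiply by (√14 + √22) - √5, then rationalise the remaining surd.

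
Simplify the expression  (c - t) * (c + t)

Pair the conjugate factors: (c+t)(c-t) = c^2 - t^2.

c^2 - t^2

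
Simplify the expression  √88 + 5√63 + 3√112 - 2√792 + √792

-4*√22 + 27*√7

√88 = 2*√22; 5√63 = 15*√7; 3√112 = 12*√7; 2√792 = 12*√22; √792 = 6*√22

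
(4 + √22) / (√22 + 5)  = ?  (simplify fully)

(-2 + √22)/3

Multiply numerator and denominator by -√22 + 5.
Denominator becomes 3; numerator becomes -2 + √22.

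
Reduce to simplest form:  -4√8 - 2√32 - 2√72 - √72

4√8 = 8*√2; 2√32 = 8*√2; 2√72 = 12*√2; √72 = 6*√2
Combine: (-8 - 8 - 12 - 6)·√2 = -34*√2

-34*√2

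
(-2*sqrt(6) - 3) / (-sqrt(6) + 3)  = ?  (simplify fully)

Multiply numerator and denominator by sqrt(6) + 3.
Denominator becomes 3; numerator becomes -9*sqrt(6) - 21.

-3*sqrt(6) - 7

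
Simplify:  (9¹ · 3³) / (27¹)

9¹ = 3^2; 3³ = 3^3; 27¹ = 3^3
Combine exponents: 3^2

3^2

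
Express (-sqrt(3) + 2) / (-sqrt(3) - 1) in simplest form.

(-3*sqrt(3) + 5)/2

Multiply numerator and denominator by -1 + sqrt(3).
Denominator becomes -2; numerator becomes -5 + 3*sqrt(3).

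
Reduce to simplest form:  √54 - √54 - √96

√54 = 3*√6; √54 = 3*√6; √96 = 4*√6
Combine: (3 - 3 - 4)·√6 = -4*√6

-4*√6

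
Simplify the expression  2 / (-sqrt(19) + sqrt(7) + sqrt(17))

Group as (sqrt(7) + sqrt(17)) - sqrt(19); multiply by (sqrt(7) + sqrt(17)) + sqrt(19), then rationalise the remaining surd.

(-10*sqrt(19) + 18*sqrt(17) + 58*sqrt(7) + 4*sqrt(2261))/451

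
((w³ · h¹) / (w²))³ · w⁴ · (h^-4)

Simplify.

Inside the bracket: w¹ · h¹
Raise to the power 3: w³ · h³
Multiply by w⁴ · (h^-4): add exponents.

w⁷/h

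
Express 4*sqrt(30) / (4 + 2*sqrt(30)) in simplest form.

(-2*sqrt(30) + 30)/13

Multiply numerator and denominator by -2*sqrt(30) + 4.
Denominator becomes -104; numerator becomes -240 + 16*sqrt(30).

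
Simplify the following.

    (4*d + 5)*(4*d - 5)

16*d**2 - 25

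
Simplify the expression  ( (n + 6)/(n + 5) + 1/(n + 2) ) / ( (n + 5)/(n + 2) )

(n**2 + 9*n + 17)/(n**2 + 10*n + 25)

Numerator: (n + 6)/(n + 5) + 1/(n + 2) = (n**2 + 9*n + 17)/(n**2 + 7*n + 10)
Denominator: (n + 5)/(n + 2) = (n + 5)/(n + 2)
Divide: ((n**2 + 9*n + 17)/(n**2 + 7*n + 10)) · ((n + 2)/(n + 5)) = (n**2 + 9*n + 17)/(n**2 + 10*n + 25)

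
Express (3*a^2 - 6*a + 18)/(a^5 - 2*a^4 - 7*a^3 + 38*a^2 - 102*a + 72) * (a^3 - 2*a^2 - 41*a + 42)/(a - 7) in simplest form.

Factor: 3*a^2 - 6*a + 18 = 3*(a^2 - 2*a + 6);  a^5 - 2*a^4 - 7*a^3 + 38*a^2 - 102*a + 72 = (a + 4)*(a - 1)*(a - 3)*(a^2 - 2*a + 6);  a^3 - 2*a^2 - 41*a + 42 = (a - 7)*(a + 6)*(a - 1)
Cancel the common factors (a^2 - 2*a + 6), (a - 7), (a - 1).

(3*a + 18)/(a^2 + a - 12)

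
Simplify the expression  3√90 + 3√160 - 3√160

9*√10

3√90 = 9*√10; 3√160 = 12*√10; 3√160 = 12*√10
Combine: (9 + 12 - 12)·√10 = 9*√10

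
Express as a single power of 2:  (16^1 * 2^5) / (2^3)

16^1 = 2^4; 2^5 = 2^5; 2^3 = 2^3
Combine exponents: 2^6

2^6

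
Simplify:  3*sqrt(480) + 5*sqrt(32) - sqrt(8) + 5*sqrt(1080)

18*sqrt(2) + 42*sqrt(30)

3*sqrt(480) = 12*sqrt(30); 5*sqrt(32) = 20*sqrt(2); sqrt(8) = 2*sqrt(2); 5*sqrt(1080) = 30*sqrt(30)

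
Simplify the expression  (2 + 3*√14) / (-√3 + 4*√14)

Multiply numerator and denominator by √3 + 4*√14.
Denominator becomes 221; numerator becomes 2*√3 + 3*√42 + 8*√14 + 168.

(2*√3 + 3*√42 + 8*√14 + 168)/221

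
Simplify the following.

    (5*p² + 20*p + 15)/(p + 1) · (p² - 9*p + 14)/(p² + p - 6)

5*p - 35

Factor: 5*p² + 20*p + 15 = 5·(p + 3)·(p + 1);  p² - 9*p + 14 = (p - 7)·(p - 2);  p² + p - 6 = (p + 3)·(p - 2)
Cancel the common factors (p - 2), (p + 3), (p + 1).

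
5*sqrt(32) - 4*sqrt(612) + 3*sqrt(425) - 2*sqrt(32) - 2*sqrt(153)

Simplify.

-15*sqrt(17) + 12*sqrt(2)

5*sqrt(32) = 20*sqrt(2); 4*sqrt(612) = 24*sqrt(17); 3*sqrt(425) = 15*sqrt(17); 2*sqrt(32) = 8*sqrt(2); 2*sqrt(153) = 6*sqrt(17)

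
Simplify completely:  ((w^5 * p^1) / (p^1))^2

Inside the bracket: w^5
Raise to the power 2: w^10

w^10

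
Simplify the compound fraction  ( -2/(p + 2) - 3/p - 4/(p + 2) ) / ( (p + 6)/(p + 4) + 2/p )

(-9*p² - 42*p - 24)/(p³ + 10*p² + 24*p + 16)

Numerator: -2/(p + 2) - 3/p - 4/(p + 2) = (-9*p - 6)/(p² + 2*p)
Denominator: (p + 6)/(p + 4) + 2/p = (p² + 8*p + 8)/(p² + 4*p)
Divide: ((-9*p - 6)/(p² + 2*p)) · ((p² + 4*p)/(p² + 8*p + 8)) = (-9*p² - 42*p - 24)/(p³ + 10*p² + 24*p + 16)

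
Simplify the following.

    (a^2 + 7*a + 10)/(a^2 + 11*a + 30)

(a + 2)/(a + 6)

Factor: a^2 + 7*a + 10 = (a + 5)*(a + 2);  a^2 + 11*a + 30 = (a + 6)*(a + 5)
Cancel the common factor (a + 5).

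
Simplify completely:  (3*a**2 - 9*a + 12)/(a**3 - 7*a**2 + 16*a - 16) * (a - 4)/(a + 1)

Factor: 3*a**2 - 9*a + 12 = 3*(a**2 - 3*a + 4);  a**3 - 7*a**2 + 16*a - 16 = (a**2 - 3*a + 4)*(a - 4)
Cancel the common factors (a**2 - 3*a + 4), (a - 4).

3/(a + 1)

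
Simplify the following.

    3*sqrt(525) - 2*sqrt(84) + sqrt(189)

14*sqrt(21)

3*sqrt(525) = 15*sqrt(21); 2*sqrt(84) = 4*sqrt(21); sqrt(189) = 3*sqrt(21)
Combine: (15 - 4 + 3)·sqrt(21) = 14*sqrt(21)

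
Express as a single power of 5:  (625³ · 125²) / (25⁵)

5^8

625³ = 5^12; 125² = 5^6; 25⁵ = 5^10
Combine exponents: 5^8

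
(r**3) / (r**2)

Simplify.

r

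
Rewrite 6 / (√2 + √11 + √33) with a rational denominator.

Group as (√11 + √33) + √2; multiply by (√11 + √33) - √2, then rationalise the remaining surd.

(-12*√11 - 21*√2 + 11*√6 + 10*√33)/26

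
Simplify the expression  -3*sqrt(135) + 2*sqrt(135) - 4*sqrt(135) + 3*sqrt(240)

-3*sqrt(15)

3*sqrt(135) = 9*sqrt(15); 2*sqrt(135) = 6*sqrt(15); 4*sqrt(135) = 12*sqrt(15); 3*sqrt(240) = 12*sqrt(15)
Combine: (-9 + 6 - 12 + 12)·sqrt(15) = -3*sqrt(15)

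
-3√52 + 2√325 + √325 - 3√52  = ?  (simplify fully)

3√52 = 6*√13; 2√325 = 10*√13; √325 = 5*√13; 3√52 = 6*√13
Combine: (-6 + 10 + 5 - 6)·√13 = 3*√13

3*√13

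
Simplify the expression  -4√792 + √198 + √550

-16*√22

4√792 = 24*√22; √198 = 3*√22; √550 = 5*√22
Combine: (-24 + 3 + 5)·√22 = -16*√22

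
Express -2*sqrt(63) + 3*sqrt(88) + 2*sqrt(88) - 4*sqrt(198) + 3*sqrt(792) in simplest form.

2*sqrt(63) = 6*sqrt(7); 3*sqrt(88) = 6*sqrt(22); 2*sqrt(88) = 4*sqrt(22); 4*sqrt(198) = 12*sqrt(22); 3*sqrt(792) = 18*sqrt(22)

-6*sqrt(7) + 16*sqrt(22)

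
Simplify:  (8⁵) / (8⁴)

2^3

8⁵ = 2^15; 8⁴ = 2^12
Combine exponents: 2^3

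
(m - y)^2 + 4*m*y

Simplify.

(m + y)^2

After expansion: m^2 + 2*m*y + y^2 — a perfect-square trinomial.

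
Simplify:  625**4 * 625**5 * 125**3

625**4 = 5**16; 625**5 = 5**20; 125**3 = 5**9
Combine exponents: 5**45

5**45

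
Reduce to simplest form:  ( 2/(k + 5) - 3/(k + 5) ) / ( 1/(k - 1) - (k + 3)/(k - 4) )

(k^2 - 5*k + 4)/(k^3 + 6*k^2 + 6*k + 5)

Numerator: 2/(k + 5) - 3/(k + 5) = -1/(k + 5)
Denominator: 1/(k - 1) - (k + 3)/(k - 4) = (-k^2 - k - 1)/(k^2 - 5*k + 4)
Divide: (-1/(k + 5)) · ((k^2 - 5*k + 4)/(-k^2 - k - 1)) = (k^2 - 5*k + 4)/(k^3 + 6*k^2 + 6*k + 5)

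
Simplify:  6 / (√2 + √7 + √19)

Group as (√2 + √7) + √19; multiply by (√2 + √7) - √19, then rationalise the remaining surd.

(-21*√7 - 36*√2 + 3*√266 + 15*√19)/11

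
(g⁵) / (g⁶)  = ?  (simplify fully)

Quotient: (g^-1)

1/g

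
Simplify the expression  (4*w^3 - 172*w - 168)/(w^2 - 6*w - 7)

Factor: 4*w^3 - 172*w - 168 = 4*(w + 6)*(w + 1)*(w - 7);  w^2 - 6*w - 7 = (w - 7)*(w + 1)
Cancel the common factors (w - 7), (w + 1).

4*w + 24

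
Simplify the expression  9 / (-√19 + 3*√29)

Multiply numerator and denominator by √19 + 3*√29.
Denominator becomes 242; numerator becomes 9*√19 + 27*√29.

(9*√19 + 27*√29)/242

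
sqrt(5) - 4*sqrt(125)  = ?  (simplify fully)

-19*sqrt(5)

sqrt(5) = sqrt(5); 4*sqrt(125) = 20*sqrt(5)
Combine: (1 - 20)·sqrt(5) = -19*sqrt(5)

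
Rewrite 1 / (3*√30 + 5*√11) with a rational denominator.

(-3*√30 + 5*√11)/5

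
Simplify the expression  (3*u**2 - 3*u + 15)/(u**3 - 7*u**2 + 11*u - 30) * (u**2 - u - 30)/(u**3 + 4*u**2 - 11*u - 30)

3/(u**2 - u - 6)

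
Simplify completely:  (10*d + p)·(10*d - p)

100*d² - p²

(10*d)^2 - (p)^2 = 100*d² - p².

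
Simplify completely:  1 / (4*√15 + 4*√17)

Multiply numerator and denominator by -4*√17 + 4*√15.
Denominator becomes -32; numerator becomes -4*√17 + 4*√15.

(-√15 + √17)/8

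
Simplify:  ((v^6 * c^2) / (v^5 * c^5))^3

Inside the bracket: v^1 * (c^-3)
Raise to the power 3: v^3 * (c^-9)

v^3/c^9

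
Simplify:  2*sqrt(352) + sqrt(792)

14*sqrt(22)

2*sqrt(352) = 8*sqrt(22); sqrt(792) = 6*sqrt(22)
Combine: (8 + 6)·sqrt(22) = 14*sqrt(22)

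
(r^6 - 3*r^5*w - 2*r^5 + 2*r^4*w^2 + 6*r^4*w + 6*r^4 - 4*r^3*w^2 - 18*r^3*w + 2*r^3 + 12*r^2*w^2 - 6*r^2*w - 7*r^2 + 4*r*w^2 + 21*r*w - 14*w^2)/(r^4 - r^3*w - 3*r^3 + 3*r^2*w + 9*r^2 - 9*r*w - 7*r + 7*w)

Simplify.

Factor: r^6 - 3*r^5*w - 2*r^5 + 2*r^4*w^2 + 6*r^4*w + 6*r^4 - 4*r^3*w^2 - 18*r^3*w + 2*r^3 + 12*r^2*w^2 - 6*r^2*w - 7*r^2 + 4*r*w^2 + 21*r*w - 14*w^2 = (r - w)*(r^2 - 2*r + 7)*(r - 2*w)*(r - 1)*(r + 1);  r^4 - r^3*w - 3*r^3 + 3*r^2*w + 9*r^2 - 9*r*w - 7*r + 7*w = (r^2 - 2*r + 7)*(r - w)*(r - 1)
Cancel the common factors (r^2 - 2*r + 7), (r - w), (r - 1).

r^2 - 2*r*w + r - 2*w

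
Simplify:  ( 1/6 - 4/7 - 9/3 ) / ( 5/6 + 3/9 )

-143/49

Numerator: 1/6 - 4/7 - 9/3 = -143/42
Denominator: 5/6 + 3/9 = 7/6
Divide: (-143/42) · (6/7) = -143/49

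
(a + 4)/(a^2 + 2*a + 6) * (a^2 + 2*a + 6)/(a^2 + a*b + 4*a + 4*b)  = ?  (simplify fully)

Factor: a^2 + a*b + 4*a + 4*b = (a + b)*(a + 4)
Cancel the common factors (a^2 + 2*a + 6), (a + 4).

1/(a + b)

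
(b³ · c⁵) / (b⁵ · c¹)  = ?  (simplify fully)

c⁴/b²

Quotient: (b^-2) · c⁴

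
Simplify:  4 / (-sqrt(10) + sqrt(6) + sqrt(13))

(-36*sqrt(10) + 12*sqrt(13) + 68*sqrt(6) + 16*sqrt(195))/231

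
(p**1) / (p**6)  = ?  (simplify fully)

p**(-5)

Quotient: (p**-5)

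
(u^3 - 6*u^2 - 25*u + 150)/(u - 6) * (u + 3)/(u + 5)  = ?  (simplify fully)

u^2 - 2*u - 15

Factor: u^3 - 6*u^2 - 25*u + 150 = (u - 6)*(u + 5)*(u - 5)
Cancel the common factors (u + 5), (u - 6).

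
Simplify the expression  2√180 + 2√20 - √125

11*√5

2√180 = 12*√5; 2√20 = 4*√5; √125 = 5*√5
Combine: (12 + 4 - 5)·√5 = 11*√5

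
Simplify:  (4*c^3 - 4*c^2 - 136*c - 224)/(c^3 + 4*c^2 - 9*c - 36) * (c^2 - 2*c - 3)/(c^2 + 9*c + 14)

(4*c^2 - 24*c - 28)/(c^2 + 10*c + 21)

Factor: 4*c^3 - 4*c^2 - 136*c - 224 = 4*(c - 7)*(c + 4)*(c + 2);  c^3 + 4*c^2 - 9*c - 36 = (c + 4)*(c - 3)*(c + 3);  c^2 - 2*c - 3 = (c + 1)*(c - 3);  c^2 + 9*c + 14 = (c + 2)*(c + 7)
Cancel the common factors (c + 2), (c + 4), (c - 3).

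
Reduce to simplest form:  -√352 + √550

√22

√352 = 4*√22; √550 = 5*√22
Combine: (-4 + 5)·√22 = √22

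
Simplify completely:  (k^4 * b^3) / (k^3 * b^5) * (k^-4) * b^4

b^2/k^3

Quotient: k^1 * (b^-2)
Multiply by (k^-4) * b^4: add exponents.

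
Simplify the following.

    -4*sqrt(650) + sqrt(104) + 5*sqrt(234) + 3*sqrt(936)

4*sqrt(650) = 20*sqrt(26); sqrt(104) = 2*sqrt(26); 5*sqrt(234) = 15*sqrt(26); 3*sqrt(936) = 18*sqrt(26)
Combine: (-20 + 2 + 15 + 18)·sqrt(26) = 15*sqrt(26)

15*sqrt(26)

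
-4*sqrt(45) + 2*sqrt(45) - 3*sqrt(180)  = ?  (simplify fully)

4*sqrt(45) = 12*sqrt(5); 2*sqrt(45) = 6*sqrt(5); 3*sqrt(180) = 18*sqrt(5)
Combine: (-12 + 6 - 18)·sqrt(5) = -24*sqrt(5)

-24*sqrt(5)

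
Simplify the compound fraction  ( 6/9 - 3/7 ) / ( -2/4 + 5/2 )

5/42

Numerator: 6/9 - 3/7 = 5/21
Denominator: -2/4 + 5/2 = 2
Divide: (5/21) · (1/2) = 5/42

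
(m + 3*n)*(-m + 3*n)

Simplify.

-m^2 + 9*n^2

(3*n)^2 - (m)^2 = -m^2 + 9*n^2.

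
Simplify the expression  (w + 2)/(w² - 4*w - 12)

Factor: w² - 4*w - 12 = (w - 6)·(w + 2)
Cancel the common factor (w + 2).

1/(w - 6)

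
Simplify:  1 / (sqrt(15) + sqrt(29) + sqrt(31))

Group as (sqrt(15) + sqrt(29)) + sqrt(31); multiply by (sqrt(15) + sqrt(29)) - sqrt(31), then rationalise the remaining surd.

(-2*sqrt(13485) + 13*sqrt(31) + 17*sqrt(29) + 45*sqrt(15))/1571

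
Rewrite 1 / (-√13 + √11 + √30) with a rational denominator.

Group as (√11 + √30) - √13; multiply by (√11 + √30) + √13, then rationalise the remaining surd.

(-14*√13 - 3*√30 + 16*√11 + √4290)/268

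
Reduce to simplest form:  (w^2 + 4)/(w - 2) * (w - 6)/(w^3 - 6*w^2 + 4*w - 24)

1/(w - 2)

Factor: w^3 - 6*w^2 + 4*w - 24 = (w - 6)*(w^2 + 4)
Cancel the common factors (w^2 + 4), (w - 6).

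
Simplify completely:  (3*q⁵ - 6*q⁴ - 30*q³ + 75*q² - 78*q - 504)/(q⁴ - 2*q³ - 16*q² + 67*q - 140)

(3*q² + 15*q + 18)/(q + 5)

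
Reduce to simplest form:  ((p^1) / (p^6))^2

p^(-10)

Inside the bracket: (p^-5)
Raise to the power 2: (p^-10)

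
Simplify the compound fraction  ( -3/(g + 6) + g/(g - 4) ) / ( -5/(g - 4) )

Numerator: -3/(g + 6) + g/(g - 4) = (g² + 3*g + 12)/(g² + 2*g - 24)
Denominator: -5/(g - 4) = -5/(g - 4)
Divide: ((g² + 3*g + 12)/(g² + 2*g - 24)) · (-g/5 + 4/5) = (-g² - 3*g - 12)/(5*g + 30)

(-g² - 3*g - 12)/(5*g + 30)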